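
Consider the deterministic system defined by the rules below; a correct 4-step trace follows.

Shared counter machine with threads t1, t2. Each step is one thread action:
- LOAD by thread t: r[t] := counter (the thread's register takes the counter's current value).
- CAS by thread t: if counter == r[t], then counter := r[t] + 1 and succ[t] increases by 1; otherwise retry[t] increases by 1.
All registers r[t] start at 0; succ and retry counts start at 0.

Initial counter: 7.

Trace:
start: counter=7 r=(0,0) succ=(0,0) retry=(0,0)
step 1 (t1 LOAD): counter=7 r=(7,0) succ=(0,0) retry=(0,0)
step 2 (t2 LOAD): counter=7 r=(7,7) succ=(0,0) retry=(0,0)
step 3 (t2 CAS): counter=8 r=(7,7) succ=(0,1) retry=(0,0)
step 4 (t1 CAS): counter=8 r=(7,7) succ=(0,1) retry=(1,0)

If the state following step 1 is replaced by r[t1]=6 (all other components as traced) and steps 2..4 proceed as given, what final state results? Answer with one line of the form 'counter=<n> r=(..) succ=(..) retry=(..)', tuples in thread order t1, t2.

counter=8 r=(6,7) succ=(0,1) retry=(1,0)

state after step 1 := counter=7 r=(6,0) succ=(0,0) retry=(0,0)
step 2 (t2 LOAD): counter=7 r=(6,7) succ=(0,0) retry=(0,0)
step 3 (t2 CAS): counter=8 r=(6,7) succ=(0,1) retry=(0,0)
step 4 (t1 CAS): counter=8 r=(6,7) succ=(0,1) retry=(1,0)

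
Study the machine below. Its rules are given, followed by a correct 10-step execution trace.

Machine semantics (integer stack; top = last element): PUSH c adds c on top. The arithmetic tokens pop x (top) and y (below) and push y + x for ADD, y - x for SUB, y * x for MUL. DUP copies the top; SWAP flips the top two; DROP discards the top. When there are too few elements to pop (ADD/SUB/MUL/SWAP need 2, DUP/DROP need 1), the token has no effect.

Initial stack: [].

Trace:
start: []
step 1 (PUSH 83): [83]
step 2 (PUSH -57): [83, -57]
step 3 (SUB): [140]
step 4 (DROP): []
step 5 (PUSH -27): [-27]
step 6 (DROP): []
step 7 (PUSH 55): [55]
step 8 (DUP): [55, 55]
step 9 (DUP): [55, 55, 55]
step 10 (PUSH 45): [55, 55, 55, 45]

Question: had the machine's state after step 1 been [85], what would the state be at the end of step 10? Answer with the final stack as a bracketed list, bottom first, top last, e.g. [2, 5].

[55, 55, 55, 45]

state after step 1 := [85]
step 2 (PUSH -57): [85, -57]
step 3 (SUB): [142]
step 4 (DROP): []
step 5 (PUSH -27): [-27]
step 6 (DROP): []
step 7 (PUSH 55): [55]
step 8 (DUP): [55, 55]
step 9 (DUP): [55, 55, 55]
step 10 (PUSH 45): [55, 55, 55, 45]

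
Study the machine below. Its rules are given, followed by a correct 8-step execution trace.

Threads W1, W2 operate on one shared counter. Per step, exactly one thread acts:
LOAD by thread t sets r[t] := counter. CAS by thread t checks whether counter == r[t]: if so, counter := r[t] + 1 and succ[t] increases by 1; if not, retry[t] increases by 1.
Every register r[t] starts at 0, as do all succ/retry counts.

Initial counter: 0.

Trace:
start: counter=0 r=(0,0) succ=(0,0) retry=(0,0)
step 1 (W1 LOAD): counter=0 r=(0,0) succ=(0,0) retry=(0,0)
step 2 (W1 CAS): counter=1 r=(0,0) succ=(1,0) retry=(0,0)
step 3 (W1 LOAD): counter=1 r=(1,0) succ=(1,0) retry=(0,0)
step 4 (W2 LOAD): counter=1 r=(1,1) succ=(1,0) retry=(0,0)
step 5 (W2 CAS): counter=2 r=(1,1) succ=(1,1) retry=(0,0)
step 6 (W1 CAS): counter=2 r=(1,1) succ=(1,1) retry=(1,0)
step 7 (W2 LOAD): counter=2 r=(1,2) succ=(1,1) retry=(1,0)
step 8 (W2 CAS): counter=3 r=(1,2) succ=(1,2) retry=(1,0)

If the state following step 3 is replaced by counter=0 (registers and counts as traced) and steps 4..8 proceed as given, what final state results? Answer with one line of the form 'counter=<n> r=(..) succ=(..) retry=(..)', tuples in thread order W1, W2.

counter=3 r=(1,2) succ=(2,2) retry=(0,0)

state after step 3 := counter=0 r=(1,0) succ=(1,0) retry=(0,0)
step 4 (W2 LOAD): counter=0 r=(1,0) succ=(1,0) retry=(0,0)
step 5 (W2 CAS): counter=1 r=(1,0) succ=(1,1) retry=(0,0)
step 6 (W1 CAS): counter=2 r=(1,0) succ=(2,1) retry=(0,0)
step 7 (W2 LOAD): counter=2 r=(1,2) succ=(2,1) retry=(0,0)
step 8 (W2 CAS): counter=3 r=(1,2) succ=(2,2) retry=(0,0)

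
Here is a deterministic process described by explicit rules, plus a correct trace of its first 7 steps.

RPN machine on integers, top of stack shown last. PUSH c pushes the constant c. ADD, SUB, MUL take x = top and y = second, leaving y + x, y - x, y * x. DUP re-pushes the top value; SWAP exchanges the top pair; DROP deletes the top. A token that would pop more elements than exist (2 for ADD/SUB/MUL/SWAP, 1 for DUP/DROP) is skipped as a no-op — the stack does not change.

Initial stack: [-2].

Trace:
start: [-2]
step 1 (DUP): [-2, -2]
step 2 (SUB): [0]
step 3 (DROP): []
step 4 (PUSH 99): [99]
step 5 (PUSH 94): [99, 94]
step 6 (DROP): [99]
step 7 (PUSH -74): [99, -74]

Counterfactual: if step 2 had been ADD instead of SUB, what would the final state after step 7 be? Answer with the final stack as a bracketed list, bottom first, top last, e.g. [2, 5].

[99, -74]

(re-executing from step 2 with the substitution; state before step 2: [-2, -2])
step 2 (ADD): [-4]
step 3 (DROP): []
step 4 (PUSH 99): [99]
step 5 (PUSH 94): [99, 94]
step 6 (DROP): [99]
step 7 (PUSH -74): [99, -74]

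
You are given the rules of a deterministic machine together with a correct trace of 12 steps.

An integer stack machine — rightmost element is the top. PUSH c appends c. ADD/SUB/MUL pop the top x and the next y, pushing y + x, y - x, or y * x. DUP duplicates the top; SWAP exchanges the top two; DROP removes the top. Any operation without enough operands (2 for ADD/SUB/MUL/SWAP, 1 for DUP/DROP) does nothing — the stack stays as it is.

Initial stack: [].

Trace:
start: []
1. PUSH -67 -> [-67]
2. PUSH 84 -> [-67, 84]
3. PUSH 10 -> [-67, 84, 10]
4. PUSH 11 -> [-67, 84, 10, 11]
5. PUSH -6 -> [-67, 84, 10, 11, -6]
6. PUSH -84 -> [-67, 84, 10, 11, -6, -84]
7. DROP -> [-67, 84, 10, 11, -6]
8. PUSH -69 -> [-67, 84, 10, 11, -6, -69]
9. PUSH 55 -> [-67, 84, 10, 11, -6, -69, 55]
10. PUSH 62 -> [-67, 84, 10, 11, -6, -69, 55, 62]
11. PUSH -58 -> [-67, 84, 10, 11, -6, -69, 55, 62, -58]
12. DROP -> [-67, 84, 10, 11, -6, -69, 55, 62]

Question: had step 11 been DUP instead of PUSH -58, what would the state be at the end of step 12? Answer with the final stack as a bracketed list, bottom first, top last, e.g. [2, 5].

[-67, 84, 10, 11, -6, -69, 55, 62]

(re-executing from step 11 with the substitution; state before step 11: [-67, 84, 10, 11, -6, -69, 55, 62])
11. DUP -> [-67, 84, 10, 11, -6, -69, 55, 62, 62]
12. DROP -> [-67, 84, 10, 11, -6, -69, 55, 62]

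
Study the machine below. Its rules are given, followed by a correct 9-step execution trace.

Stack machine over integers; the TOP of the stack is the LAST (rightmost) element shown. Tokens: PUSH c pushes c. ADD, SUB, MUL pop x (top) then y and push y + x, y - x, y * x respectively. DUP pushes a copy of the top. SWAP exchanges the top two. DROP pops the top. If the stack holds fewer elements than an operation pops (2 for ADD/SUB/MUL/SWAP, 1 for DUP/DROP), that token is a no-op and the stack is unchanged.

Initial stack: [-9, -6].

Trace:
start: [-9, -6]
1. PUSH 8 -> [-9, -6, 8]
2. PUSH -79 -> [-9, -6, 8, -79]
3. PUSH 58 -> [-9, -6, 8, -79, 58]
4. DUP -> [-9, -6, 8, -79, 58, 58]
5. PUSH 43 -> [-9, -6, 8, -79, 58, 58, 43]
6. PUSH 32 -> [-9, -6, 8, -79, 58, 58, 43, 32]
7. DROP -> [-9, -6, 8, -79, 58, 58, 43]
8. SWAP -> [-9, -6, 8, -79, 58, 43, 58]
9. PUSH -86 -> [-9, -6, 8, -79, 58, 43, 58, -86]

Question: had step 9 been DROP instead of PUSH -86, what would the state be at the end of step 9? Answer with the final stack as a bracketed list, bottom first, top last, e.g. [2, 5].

(re-executing from step 9 with the substitution; state before step 9: [-9, -6, 8, -79, 58, 43, 58])
9. DROP -> [-9, -6, 8, -79, 58, 43]

[-9, -6, 8, -79, 58, 43]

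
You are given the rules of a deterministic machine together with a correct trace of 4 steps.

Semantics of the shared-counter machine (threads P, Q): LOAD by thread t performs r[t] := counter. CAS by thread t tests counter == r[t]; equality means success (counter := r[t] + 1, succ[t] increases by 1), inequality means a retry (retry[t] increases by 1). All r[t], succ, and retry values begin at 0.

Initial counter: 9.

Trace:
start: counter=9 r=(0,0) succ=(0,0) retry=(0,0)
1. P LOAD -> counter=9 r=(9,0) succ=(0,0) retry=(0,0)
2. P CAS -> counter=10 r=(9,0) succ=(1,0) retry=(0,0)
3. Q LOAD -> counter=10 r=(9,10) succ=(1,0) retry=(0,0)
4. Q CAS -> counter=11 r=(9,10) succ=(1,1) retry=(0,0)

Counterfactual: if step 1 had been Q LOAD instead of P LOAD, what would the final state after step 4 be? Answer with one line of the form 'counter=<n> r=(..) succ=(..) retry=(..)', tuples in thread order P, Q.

(re-executing from step 1 with the substitution; state before step 1: counter=9 r=(0,0) succ=(0,0) retry=(0,0))
1. Q LOAD -> counter=9 r=(0,9) succ=(0,0) retry=(0,0)
2. P CAS -> counter=9 r=(0,9) succ=(0,0) retry=(1,0)
3. Q LOAD -> counter=9 r=(0,9) succ=(0,0) retry=(1,0)
4. Q CAS -> counter=10 r=(0,9) succ=(0,1) retry=(1,0)

counter=10 r=(0,9) succ=(0,1) retry=(1,0)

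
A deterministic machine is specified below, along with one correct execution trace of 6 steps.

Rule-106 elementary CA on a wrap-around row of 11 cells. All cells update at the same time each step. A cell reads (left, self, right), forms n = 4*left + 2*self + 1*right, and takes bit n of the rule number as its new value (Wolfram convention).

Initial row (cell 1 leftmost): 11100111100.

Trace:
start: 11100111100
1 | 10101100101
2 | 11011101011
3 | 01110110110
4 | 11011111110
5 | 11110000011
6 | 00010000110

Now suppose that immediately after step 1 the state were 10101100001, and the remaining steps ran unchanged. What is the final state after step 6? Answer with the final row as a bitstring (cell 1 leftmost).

state after step 1 := 10101100001
2 | 11011100011
3 | 01110100110
4 | 11011001110
5 | 11111011011
6 | 00001111110

00001111110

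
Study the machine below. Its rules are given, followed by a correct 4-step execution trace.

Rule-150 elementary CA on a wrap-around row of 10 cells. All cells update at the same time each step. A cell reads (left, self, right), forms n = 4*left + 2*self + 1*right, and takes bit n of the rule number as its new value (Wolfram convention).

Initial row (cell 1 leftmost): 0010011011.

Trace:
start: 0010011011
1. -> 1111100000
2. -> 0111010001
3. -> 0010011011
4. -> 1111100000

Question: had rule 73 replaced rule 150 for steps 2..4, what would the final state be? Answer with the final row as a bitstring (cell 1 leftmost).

1000100000

(re-executing steps 2..4 under rule 73; state before step 2: 1111100000)
2. -> 1000101110
3. -> 0010001010
4. -> 1000100000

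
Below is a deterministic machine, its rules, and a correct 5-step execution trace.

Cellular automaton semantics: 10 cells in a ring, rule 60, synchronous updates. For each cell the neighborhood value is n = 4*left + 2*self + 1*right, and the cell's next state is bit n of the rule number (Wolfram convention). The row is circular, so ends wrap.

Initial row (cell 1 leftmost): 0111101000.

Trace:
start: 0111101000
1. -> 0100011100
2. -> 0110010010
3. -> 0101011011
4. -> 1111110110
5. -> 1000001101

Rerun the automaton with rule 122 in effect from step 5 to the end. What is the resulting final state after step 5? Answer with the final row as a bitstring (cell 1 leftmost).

1000011111

(re-executing step 5 under rule 122; state before step 5: 1111110110)
5. -> 1000011111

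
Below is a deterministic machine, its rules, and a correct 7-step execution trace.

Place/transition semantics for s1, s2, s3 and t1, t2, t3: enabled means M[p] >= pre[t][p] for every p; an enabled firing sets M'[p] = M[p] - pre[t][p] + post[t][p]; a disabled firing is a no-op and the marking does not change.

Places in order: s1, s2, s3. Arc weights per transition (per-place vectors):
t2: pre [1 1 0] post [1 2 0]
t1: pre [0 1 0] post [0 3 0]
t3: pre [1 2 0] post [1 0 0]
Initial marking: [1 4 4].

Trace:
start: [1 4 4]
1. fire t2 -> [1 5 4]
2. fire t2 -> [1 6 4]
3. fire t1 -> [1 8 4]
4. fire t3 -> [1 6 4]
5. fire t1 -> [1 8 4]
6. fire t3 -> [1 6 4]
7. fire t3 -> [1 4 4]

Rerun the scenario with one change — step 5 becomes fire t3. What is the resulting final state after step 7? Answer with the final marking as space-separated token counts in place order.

(re-executing from step 5 with the substitution; state before step 5: [1 6 4])
5. fire t3 -> [1 4 4]
6. fire t3 -> [1 2 4]
7. fire t3 -> [1 0 4]

1 0 4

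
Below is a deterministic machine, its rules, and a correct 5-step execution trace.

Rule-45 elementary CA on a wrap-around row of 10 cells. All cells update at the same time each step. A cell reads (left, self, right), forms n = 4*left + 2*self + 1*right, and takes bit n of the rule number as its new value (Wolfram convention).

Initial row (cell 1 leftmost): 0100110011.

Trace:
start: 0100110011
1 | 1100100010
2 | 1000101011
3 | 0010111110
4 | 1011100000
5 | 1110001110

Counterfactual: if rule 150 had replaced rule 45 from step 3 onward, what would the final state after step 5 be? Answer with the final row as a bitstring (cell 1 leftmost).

(re-executing steps 3..5 under rule 150; state before step 3: 1000101011)
3 | 0101101001
4 | 0100001111
5 | 0110010110

0110010110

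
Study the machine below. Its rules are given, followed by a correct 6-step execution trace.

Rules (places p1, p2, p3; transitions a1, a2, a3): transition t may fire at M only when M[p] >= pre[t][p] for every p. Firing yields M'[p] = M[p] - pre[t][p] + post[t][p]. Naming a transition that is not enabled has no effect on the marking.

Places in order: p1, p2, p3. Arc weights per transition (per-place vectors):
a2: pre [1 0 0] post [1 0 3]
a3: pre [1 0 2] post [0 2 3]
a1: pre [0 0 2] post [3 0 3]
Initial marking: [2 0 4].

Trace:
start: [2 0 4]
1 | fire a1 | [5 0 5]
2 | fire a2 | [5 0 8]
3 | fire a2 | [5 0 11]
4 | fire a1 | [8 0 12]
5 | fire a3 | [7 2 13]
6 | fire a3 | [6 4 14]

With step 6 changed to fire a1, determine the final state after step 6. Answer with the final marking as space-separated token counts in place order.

(re-executing from step 6 with the substitution; state before step 6: [7 2 13])
6 | fire a1 | [10 2 14]

10 2 14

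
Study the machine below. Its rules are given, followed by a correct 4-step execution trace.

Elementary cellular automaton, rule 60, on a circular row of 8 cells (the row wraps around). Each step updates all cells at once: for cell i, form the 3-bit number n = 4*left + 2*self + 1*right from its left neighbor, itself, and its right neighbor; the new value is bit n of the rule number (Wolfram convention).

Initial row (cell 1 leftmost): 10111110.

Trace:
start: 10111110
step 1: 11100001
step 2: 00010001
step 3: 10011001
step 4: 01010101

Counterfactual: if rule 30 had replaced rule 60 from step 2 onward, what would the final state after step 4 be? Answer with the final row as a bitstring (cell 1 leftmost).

10100000

(re-executing steps 2..4 under rule 30; state before step 2: 11100001)
step 2: 00010011
step 3: 10111110
step 4: 10100000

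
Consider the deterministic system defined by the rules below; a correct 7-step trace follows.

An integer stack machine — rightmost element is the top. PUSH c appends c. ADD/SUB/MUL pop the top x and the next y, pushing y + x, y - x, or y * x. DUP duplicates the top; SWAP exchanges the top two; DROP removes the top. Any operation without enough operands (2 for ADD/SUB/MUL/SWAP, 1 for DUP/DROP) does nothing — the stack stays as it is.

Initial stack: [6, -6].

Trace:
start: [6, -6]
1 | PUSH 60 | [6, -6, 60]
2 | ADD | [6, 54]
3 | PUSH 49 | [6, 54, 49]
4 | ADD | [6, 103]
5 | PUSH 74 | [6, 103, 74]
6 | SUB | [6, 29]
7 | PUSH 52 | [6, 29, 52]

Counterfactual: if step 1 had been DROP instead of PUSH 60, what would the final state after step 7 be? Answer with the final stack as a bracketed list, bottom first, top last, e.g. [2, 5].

(re-executing from step 1 with the substitution; state before step 1: [6, -6])
1 | DROP | [6]
2 | ADD | [6]
3 | PUSH 49 | [6, 49]
4 | ADD | [55]
5 | PUSH 74 | [55, 74]
6 | SUB | [-19]
7 | PUSH 52 | [-19, 52]

[-19, 52]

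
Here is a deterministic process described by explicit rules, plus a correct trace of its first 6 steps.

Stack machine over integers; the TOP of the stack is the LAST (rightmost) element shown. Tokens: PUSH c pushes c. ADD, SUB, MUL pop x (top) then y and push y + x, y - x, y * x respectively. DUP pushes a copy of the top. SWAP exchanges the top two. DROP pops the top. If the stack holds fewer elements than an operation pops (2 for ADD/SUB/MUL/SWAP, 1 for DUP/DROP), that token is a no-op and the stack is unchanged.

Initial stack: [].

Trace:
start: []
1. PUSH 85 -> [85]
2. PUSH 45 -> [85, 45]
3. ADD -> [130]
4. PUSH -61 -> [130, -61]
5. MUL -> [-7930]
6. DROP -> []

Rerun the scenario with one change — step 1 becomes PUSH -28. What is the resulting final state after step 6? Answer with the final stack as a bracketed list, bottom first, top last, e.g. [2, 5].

(re-executing from step 1 with the substitution; state before step 1: [])
1. PUSH -28 -> [-28]
2. PUSH 45 -> [-28, 45]
3. ADD -> [17]
4. PUSH -61 -> [17, -61]
5. MUL -> [-1037]
6. DROP -> []

[]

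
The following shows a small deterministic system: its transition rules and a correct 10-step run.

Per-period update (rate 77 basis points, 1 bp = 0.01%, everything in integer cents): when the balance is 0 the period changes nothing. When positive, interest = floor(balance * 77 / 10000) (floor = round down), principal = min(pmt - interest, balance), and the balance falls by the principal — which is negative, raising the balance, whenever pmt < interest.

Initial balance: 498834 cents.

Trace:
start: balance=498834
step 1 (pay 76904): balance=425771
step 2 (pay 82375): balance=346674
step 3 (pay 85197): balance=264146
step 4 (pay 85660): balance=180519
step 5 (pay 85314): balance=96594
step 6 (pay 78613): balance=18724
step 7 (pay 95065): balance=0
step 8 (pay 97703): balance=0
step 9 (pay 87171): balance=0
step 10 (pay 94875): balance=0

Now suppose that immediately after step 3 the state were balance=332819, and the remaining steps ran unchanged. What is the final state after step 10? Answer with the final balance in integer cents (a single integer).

state after step 3 := balance=332819
step 4 (pay 85660): balance=249721
step 5 (pay 85314): balance=166329
step 6 (pay 78613): balance=88996
step 7 (pay 95065): balance=0
step 8 (pay 97703): balance=0
step 9 (pay 87171): balance=0
step 10 (pay 94875): balance=0

0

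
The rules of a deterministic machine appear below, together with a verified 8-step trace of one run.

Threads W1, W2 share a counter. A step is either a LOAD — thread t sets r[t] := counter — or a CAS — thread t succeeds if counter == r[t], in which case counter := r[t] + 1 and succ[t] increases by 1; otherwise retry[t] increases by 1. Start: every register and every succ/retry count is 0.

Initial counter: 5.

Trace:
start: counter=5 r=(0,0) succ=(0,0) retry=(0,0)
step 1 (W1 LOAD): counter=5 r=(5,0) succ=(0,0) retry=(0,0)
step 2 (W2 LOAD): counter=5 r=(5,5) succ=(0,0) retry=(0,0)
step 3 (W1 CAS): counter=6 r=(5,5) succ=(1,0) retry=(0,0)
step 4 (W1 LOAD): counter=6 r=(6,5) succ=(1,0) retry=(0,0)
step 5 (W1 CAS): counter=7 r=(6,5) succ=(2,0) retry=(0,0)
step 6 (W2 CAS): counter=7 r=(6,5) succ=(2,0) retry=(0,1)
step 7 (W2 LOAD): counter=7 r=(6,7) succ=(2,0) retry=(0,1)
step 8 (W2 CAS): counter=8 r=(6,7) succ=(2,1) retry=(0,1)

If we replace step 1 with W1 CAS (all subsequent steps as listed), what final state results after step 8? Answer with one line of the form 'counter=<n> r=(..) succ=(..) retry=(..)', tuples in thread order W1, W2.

(re-executing from step 1 with the substitution; state before step 1: counter=5 r=(0,0) succ=(0,0) retry=(0,0))
step 1 (W1 CAS): counter=5 r=(0,0) succ=(0,0) retry=(1,0)
step 2 (W2 LOAD): counter=5 r=(0,5) succ=(0,0) retry=(1,0)
step 3 (W1 CAS): counter=5 r=(0,5) succ=(0,0) retry=(2,0)
step 4 (W1 LOAD): counter=5 r=(5,5) succ=(0,0) retry=(2,0)
step 5 (W1 CAS): counter=6 r=(5,5) succ=(1,0) retry=(2,0)
step 6 (W2 CAS): counter=6 r=(5,5) succ=(1,0) retry=(2,1)
step 7 (W2 LOAD): counter=6 r=(5,6) succ=(1,0) retry=(2,1)
step 8 (W2 CAS): counter=7 r=(5,6) succ=(1,1) retry=(2,1)

counter=7 r=(5,6) succ=(1,1) retry=(2,1)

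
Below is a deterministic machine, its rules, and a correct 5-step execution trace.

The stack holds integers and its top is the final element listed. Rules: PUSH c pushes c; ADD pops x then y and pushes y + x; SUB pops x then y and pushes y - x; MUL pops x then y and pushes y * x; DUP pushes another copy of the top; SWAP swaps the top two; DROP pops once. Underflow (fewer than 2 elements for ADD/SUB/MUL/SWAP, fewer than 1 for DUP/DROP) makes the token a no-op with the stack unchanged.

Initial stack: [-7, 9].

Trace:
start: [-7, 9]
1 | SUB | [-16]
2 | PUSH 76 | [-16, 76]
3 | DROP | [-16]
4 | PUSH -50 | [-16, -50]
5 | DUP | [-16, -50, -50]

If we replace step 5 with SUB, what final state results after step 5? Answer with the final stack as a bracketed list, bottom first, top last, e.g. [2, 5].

(re-executing from step 5 with the substitution; state before step 5: [-16, -50])
5 | SUB | [34]

[34]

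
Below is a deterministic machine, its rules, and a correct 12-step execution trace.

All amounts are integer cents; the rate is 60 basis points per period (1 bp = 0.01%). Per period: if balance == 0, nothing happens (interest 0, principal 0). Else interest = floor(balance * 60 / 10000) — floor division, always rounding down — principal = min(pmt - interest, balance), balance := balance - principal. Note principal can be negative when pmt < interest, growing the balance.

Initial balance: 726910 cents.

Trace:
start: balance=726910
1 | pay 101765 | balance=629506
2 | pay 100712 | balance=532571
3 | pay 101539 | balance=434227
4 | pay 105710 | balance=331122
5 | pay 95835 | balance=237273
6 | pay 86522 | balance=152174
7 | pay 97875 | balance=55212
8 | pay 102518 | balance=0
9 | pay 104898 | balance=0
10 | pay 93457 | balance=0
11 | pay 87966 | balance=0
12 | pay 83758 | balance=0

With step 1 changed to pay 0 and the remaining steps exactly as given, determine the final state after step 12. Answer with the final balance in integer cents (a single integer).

(re-executing from step 1 with the substitution; state before step 1: balance=726910)
1 | pay 0 | balance=731271
2 | pay 100712 | balance=634946
3 | pay 101539 | balance=537216
4 | pay 105710 | balance=434729
5 | pay 95835 | balance=341502
6 | pay 86522 | balance=257029
7 | pay 97875 | balance=160696
8 | pay 102518 | balance=59142
9 | pay 104898 | balance=0
10 | pay 93457 | balance=0
11 | pay 87966 | balance=0
12 | pay 83758 | balance=0

0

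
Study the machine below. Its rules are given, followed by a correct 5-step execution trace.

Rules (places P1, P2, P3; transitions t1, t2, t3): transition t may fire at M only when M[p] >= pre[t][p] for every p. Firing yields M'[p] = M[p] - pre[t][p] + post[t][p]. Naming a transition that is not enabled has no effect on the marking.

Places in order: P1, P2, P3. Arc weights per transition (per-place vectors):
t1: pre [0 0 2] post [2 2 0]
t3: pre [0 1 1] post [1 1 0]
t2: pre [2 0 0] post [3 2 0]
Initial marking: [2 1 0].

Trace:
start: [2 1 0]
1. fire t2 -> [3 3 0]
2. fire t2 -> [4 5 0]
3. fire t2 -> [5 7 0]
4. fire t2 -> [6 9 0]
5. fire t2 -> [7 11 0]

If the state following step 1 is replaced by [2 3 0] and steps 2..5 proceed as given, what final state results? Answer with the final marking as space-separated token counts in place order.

6 11 0

state after step 1 := [2 3 0]
2. fire t2 -> [3 5 0]
3. fire t2 -> [4 7 0]
4. fire t2 -> [5 9 0]
5. fire t2 -> [6 11 0]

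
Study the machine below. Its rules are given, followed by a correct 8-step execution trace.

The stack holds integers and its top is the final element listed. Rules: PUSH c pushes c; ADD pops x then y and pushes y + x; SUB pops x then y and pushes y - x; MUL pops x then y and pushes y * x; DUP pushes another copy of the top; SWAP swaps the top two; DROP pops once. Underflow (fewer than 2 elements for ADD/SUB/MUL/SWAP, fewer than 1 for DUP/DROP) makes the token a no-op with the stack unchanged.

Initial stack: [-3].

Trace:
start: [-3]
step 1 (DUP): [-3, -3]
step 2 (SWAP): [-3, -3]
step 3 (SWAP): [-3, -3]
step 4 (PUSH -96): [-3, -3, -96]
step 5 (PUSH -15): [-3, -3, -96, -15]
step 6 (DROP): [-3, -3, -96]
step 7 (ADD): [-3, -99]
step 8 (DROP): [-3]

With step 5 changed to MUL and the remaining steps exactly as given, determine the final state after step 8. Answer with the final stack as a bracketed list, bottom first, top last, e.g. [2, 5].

(re-executing from step 5 with the substitution; state before step 5: [-3, -3, -96])
step 5 (MUL): [-3, 288]
step 6 (DROP): [-3]
step 7 (ADD): [-3]
step 8 (DROP): []

[]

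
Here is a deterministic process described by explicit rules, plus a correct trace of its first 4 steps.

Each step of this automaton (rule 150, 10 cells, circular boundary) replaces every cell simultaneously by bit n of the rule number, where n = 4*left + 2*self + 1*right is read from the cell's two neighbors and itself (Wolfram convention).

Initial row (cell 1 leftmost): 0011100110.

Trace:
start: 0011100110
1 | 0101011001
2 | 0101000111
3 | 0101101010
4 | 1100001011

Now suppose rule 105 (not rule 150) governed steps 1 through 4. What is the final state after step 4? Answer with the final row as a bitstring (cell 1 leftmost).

(re-executing steps 1..4 under rule 105; state before step 1: 0011100110)
1 | 1010100110
2 | 0101000111
3 | 1010010101
4 | 1100001011

1100001011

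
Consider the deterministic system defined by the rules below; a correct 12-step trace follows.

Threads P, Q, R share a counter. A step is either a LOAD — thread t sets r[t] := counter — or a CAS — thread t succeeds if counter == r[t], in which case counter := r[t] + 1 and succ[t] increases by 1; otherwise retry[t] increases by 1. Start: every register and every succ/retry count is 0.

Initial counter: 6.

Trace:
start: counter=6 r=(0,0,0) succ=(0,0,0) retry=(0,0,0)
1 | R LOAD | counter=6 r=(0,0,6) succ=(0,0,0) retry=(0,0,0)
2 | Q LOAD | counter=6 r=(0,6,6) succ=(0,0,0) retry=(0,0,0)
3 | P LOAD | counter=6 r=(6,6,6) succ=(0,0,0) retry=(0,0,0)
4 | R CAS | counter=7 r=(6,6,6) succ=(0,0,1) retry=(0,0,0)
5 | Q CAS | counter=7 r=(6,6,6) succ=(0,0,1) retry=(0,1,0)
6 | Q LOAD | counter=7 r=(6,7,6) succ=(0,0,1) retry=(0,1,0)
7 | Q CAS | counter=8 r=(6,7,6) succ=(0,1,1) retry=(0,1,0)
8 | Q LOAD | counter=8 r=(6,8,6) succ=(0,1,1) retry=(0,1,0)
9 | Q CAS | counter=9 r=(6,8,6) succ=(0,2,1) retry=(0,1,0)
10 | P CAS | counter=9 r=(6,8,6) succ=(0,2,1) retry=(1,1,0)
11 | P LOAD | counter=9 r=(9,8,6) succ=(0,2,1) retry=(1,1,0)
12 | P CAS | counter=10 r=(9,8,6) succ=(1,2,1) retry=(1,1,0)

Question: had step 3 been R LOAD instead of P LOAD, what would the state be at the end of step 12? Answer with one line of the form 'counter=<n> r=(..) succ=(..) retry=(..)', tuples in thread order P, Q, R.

counter=10 r=(9,8,6) succ=(1,2,1) retry=(1,1,0)

(re-executing from step 3 with the substitution; state before step 3: counter=6 r=(0,6,6) succ=(0,0,0) retry=(0,0,0))
3 | R LOAD | counter=6 r=(0,6,6) succ=(0,0,0) retry=(0,0,0)
4 | R CAS | counter=7 r=(0,6,6) succ=(0,0,1) retry=(0,0,0)
5 | Q CAS | counter=7 r=(0,6,6) succ=(0,0,1) retry=(0,1,0)
6 | Q LOAD | counter=7 r=(0,7,6) succ=(0,0,1) retry=(0,1,0)
7 | Q CAS | counter=8 r=(0,7,6) succ=(0,1,1) retry=(0,1,0)
8 | Q LOAD | counter=8 r=(0,8,6) succ=(0,1,1) retry=(0,1,0)
9 | Q CAS | counter=9 r=(0,8,6) succ=(0,2,1) retry=(0,1,0)
10 | P CAS | counter=9 r=(0,8,6) succ=(0,2,1) retry=(1,1,0)
11 | P LOAD | counter=9 r=(9,8,6) succ=(0,2,1) retry=(1,1,0)
12 | P CAS | counter=10 r=(9,8,6) succ=(1,2,1) retry=(1,1,0)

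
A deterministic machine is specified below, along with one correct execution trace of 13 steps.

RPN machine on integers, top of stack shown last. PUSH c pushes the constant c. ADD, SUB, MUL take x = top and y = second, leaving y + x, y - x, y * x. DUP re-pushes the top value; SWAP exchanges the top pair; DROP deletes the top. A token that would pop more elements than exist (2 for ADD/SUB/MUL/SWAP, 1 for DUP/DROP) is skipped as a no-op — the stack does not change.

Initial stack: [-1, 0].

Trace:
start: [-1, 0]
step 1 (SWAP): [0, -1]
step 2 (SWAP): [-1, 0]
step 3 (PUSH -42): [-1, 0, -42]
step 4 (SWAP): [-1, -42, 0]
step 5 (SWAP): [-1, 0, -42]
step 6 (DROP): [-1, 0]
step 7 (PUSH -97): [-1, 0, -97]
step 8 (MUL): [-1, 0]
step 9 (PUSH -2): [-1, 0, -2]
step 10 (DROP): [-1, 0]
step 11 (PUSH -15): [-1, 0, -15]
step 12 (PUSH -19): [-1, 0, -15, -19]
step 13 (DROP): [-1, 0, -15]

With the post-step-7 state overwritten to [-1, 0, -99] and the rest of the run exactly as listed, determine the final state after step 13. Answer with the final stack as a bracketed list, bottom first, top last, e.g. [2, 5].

[-1, 0, -15]

state after step 7 := [-1, 0, -99]
step 8 (MUL): [-1, 0]
step 9 (PUSH -2): [-1, 0, -2]
step 10 (DROP): [-1, 0]
step 11 (PUSH -15): [-1, 0, -15]
step 12 (PUSH -19): [-1, 0, -15, -19]
step 13 (DROP): [-1, 0, -15]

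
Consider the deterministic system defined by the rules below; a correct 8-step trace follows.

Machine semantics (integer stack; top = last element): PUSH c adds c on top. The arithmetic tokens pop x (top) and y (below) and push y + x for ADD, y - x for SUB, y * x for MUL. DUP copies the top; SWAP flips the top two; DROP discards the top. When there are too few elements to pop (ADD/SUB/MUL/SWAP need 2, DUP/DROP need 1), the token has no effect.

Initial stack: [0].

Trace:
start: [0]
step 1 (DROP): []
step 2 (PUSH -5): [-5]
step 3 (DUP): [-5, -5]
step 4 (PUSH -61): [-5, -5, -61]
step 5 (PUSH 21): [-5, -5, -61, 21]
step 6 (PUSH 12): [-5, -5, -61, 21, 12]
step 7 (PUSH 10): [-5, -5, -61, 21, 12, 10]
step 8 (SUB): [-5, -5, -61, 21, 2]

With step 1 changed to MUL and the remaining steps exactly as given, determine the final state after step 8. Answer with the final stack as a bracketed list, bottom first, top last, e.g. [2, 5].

[0, -5, -5, -61, 21, 2]

(re-executing from step 1 with the substitution; state before step 1: [0])
step 1 (MUL): [0]
step 2 (PUSH -5): [0, -5]
step 3 (DUP): [0, -5, -5]
step 4 (PUSH -61): [0, -5, -5, -61]
step 5 (PUSH 21): [0, -5, -5, -61, 21]
step 6 (PUSH 12): [0, -5, -5, -61, 21, 12]
step 7 (PUSH 10): [0, -5, -5, -61, 21, 12, 10]
step 8 (SUB): [0, -5, -5, -61, 21, 2]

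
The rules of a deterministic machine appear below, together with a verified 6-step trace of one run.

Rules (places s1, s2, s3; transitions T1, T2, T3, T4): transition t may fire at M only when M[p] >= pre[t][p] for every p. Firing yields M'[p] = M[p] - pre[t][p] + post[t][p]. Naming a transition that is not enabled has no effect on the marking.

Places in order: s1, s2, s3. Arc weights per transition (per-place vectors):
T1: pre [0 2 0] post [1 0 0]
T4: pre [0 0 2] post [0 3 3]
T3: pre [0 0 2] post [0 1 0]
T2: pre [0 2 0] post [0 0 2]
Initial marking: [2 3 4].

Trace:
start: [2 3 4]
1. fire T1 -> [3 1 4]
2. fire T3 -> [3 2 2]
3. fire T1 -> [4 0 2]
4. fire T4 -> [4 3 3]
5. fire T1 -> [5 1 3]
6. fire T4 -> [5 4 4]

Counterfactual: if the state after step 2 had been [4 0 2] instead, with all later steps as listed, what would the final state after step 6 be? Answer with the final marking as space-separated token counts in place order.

5 4 4

state after step 2 := [4 0 2]
3. fire T1 -> [4 0 2]
4. fire T4 -> [4 3 3]
5. fire T1 -> [5 1 3]
6. fire T4 -> [5 4 4]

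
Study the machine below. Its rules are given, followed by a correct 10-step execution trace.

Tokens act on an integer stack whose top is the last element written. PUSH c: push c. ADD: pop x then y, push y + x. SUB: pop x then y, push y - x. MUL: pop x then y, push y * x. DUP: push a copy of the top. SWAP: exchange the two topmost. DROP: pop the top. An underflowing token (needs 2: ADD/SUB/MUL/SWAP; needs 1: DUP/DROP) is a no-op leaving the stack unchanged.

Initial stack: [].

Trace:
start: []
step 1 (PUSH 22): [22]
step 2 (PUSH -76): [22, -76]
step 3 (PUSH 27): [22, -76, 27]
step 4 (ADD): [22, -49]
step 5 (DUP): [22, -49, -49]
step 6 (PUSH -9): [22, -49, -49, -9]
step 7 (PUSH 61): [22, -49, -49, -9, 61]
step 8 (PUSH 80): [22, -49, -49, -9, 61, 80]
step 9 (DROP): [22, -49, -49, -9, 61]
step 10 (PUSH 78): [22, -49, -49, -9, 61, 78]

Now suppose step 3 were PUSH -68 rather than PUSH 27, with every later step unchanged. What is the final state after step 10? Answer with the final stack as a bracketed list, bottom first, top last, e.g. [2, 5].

(re-executing from step 3 with the substitution; state before step 3: [22, -76])
step 3 (PUSH -68): [22, -76, -68]
step 4 (ADD): [22, -144]
step 5 (DUP): [22, -144, -144]
step 6 (PUSH -9): [22, -144, -144, -9]
step 7 (PUSH 61): [22, -144, -144, -9, 61]
step 8 (PUSH 80): [22, -144, -144, -9, 61, 80]
step 9 (DROP): [22, -144, -144, -9, 61]
step 10 (PUSH 78): [22, -144, -144, -9, 61, 78]

[22, -144, -144, -9, 61, 78]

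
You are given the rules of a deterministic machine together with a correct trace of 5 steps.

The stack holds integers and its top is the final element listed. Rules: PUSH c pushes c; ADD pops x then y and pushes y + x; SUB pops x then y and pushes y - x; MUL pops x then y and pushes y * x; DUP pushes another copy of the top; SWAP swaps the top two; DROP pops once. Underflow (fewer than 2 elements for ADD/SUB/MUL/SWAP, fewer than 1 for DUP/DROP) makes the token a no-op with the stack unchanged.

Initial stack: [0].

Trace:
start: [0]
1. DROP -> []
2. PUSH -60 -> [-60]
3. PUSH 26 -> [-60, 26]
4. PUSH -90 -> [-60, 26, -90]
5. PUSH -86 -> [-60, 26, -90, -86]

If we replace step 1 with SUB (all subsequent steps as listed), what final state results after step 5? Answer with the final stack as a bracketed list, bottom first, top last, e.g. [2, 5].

[0, -60, 26, -90, -86]

(re-executing from step 1 with the substitution; state before step 1: [0])
1. SUB -> [0]
2. PUSH -60 -> [0, -60]
3. PUSH 26 -> [0, -60, 26]
4. PUSH -90 -> [0, -60, 26, -90]
5. PUSH -86 -> [0, -60, 26, -90, -86]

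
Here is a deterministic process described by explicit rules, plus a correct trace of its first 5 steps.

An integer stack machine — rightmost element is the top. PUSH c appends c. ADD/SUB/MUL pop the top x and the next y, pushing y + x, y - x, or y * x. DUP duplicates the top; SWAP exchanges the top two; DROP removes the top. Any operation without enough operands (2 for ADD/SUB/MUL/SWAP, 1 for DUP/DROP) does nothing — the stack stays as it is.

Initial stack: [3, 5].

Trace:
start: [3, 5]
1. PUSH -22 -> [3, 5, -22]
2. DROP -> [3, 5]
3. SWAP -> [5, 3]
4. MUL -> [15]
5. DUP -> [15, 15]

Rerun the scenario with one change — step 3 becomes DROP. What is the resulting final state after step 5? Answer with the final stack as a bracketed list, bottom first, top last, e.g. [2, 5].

[3, 3]

(re-executing from step 3 with the substitution; state before step 3: [3, 5])
3. DROP -> [3]
4. MUL -> [3]
5. DUP -> [3, 3]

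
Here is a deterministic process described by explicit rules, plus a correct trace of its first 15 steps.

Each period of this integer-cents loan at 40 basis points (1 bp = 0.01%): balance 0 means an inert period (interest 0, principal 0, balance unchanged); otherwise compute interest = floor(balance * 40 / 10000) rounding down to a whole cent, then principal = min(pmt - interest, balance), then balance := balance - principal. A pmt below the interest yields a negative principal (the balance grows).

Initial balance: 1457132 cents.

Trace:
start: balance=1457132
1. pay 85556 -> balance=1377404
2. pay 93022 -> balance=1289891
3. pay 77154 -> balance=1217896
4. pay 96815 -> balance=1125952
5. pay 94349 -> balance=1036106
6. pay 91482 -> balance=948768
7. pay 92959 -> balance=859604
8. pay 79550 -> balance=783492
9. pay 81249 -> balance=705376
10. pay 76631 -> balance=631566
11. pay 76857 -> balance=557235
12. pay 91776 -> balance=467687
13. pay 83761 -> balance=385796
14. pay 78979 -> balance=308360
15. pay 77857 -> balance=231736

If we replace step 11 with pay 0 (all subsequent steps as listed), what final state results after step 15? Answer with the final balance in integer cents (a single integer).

309831

(re-executing from step 11 with the substitution; state before step 11: balance=631566)
11. pay 0 -> balance=634092
12. pay 91776 -> balance=544852
13. pay 83761 -> balance=463270
14. pay 78979 -> balance=386144
15. pay 77857 -> balance=309831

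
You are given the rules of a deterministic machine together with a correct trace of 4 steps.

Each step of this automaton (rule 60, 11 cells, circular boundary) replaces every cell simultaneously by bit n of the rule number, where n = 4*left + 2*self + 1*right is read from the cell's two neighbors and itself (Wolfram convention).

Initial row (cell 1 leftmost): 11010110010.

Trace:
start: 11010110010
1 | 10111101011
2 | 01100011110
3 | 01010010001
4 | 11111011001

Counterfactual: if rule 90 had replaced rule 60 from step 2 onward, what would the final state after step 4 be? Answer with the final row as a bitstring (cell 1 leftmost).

00111000010

(re-executing steps 2..4 under rule 90; state before step 2: 10111101011)
2 | 10100100010
3 | 00011010100
4 | 00111000010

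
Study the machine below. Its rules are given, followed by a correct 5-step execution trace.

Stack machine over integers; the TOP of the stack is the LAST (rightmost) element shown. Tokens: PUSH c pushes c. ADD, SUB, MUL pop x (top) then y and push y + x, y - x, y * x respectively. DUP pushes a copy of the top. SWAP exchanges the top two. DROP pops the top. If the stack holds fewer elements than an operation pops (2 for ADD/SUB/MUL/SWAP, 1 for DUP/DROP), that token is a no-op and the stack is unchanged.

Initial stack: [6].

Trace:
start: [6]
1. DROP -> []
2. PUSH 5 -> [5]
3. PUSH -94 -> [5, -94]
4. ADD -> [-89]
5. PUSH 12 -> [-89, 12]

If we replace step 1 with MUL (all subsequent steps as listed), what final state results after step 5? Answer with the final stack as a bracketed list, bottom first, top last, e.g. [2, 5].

(re-executing from step 1 with the substitution; state before step 1: [6])
1. MUL -> [6]
2. PUSH 5 -> [6, 5]
3. PUSH -94 -> [6, 5, -94]
4. ADD -> [6, -89]
5. PUSH 12 -> [6, -89, 12]

[6, -89, 12]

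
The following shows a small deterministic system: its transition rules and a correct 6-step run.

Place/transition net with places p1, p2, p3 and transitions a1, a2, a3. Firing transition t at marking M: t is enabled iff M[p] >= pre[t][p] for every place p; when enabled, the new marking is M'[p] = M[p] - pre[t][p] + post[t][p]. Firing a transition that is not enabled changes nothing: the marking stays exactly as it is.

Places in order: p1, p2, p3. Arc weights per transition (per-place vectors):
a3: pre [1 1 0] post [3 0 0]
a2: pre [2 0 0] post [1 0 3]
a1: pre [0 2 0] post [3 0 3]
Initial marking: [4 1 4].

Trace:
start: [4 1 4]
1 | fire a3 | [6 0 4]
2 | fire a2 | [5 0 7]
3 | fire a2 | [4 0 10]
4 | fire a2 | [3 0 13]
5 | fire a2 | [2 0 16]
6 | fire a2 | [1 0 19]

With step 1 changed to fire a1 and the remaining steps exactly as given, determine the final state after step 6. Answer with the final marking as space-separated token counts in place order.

(re-executing from step 1 with the substitution; state before step 1: [4 1 4])
1 | fire a1 | [4 1 4]
2 | fire a2 | [3 1 7]
3 | fire a2 | [2 1 10]
4 | fire a2 | [1 1 13]
5 | fire a2 | [1 1 13]
6 | fire a2 | [1 1 13]

1 1 13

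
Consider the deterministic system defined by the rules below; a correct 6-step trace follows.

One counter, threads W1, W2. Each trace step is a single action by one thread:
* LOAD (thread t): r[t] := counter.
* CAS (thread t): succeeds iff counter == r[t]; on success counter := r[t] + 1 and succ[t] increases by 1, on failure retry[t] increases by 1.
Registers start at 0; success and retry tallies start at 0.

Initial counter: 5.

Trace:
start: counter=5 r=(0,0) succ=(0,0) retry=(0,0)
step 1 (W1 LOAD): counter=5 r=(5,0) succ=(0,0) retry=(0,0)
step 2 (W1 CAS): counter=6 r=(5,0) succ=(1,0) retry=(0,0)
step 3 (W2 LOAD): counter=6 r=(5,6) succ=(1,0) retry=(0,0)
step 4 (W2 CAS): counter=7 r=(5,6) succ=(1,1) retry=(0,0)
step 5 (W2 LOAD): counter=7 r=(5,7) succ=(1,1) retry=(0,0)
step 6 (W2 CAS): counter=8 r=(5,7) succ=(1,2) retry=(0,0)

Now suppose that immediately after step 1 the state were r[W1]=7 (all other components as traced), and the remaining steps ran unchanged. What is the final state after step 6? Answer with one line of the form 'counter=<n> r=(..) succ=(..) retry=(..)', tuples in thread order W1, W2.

state after step 1 := counter=5 r=(7,0) succ=(0,0) retry=(0,0)
step 2 (W1 CAS): counter=5 r=(7,0) succ=(0,0) retry=(1,0)
step 3 (W2 LOAD): counter=5 r=(7,5) succ=(0,0) retry=(1,0)
step 4 (W2 CAS): counter=6 r=(7,5) succ=(0,1) retry=(1,0)
step 5 (W2 LOAD): counter=6 r=(7,6) succ=(0,1) retry=(1,0)
step 6 (W2 CAS): counter=7 r=(7,6) succ=(0,2) retry=(1,0)

counter=7 r=(7,6) succ=(0,2) retry=(1,0)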